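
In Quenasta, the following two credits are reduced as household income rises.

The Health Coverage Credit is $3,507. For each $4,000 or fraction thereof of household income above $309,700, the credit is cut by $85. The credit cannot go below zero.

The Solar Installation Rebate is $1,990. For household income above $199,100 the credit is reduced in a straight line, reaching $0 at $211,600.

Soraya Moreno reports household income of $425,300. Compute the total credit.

Health Coverage Credit: income exceeds $309,700 by $115,600, which is 29 full-or-partial $4,000 increments; reduction = 29 × $85 = $2,465, leaving $1,042.
Solar Installation Rebate: $425,300 is at or above $211,600, so the credit is $0.
Total: $1,042 + $0 = $1,042.

$1,042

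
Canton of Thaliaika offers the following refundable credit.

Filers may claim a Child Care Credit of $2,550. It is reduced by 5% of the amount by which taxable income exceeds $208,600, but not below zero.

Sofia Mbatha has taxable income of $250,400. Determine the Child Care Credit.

Child Care Credit: 5% of the $41,800 excess over $208,600 is $2,090; credit = $2,550 − $2,090 = $460.

$460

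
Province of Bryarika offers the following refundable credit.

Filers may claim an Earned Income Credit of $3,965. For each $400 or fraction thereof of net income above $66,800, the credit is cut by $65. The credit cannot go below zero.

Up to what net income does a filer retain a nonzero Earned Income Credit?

After 60 increments the reduction is 60 × $65 = $3,900, leaving $65; one more increment wipes it out. Increment 60 ends at excess 60 × $400 = $24,000, so the highest qualifying income is $66,800 + $24,000 = $90,800.

$90,800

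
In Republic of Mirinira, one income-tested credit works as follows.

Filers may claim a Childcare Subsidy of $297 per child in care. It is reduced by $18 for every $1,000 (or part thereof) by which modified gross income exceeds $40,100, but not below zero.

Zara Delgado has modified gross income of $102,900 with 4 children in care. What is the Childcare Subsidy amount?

$54

Childcare Subsidy: base = 4 × $297 = $1,188. income exceeds $40,100 by $62,800, which is 63 full-or-partial $1,000 increments; reduction = 63 × $18 = $1,134, leaving $54.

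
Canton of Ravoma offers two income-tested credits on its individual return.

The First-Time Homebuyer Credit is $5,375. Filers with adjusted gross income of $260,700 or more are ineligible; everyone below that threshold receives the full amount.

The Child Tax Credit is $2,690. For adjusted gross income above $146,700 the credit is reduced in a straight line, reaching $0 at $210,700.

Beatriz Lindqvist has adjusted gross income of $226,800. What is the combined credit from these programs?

$5,375

First-Time Homebuyer Credit: $226,800 is below the $260,700 cutoff, so the full $5,375 applies.
Child Tax Credit: $226,800 is at or above $210,700, so the credit is $0.
Total: $5,375 + $0 = $5,375.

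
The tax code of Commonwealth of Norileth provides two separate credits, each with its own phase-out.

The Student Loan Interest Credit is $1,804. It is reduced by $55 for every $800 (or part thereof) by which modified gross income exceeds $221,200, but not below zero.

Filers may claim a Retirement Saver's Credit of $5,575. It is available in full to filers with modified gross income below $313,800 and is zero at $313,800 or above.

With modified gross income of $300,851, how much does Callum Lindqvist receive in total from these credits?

$5,575

Student Loan Interest Credit: income exceeds $221,200 by $79,651 → 100 increments × $55 = $5,500 ≥ base, so the credit is $0.
Retirement Saver's Credit: $300,851 is below the $313,800 cutoff, so the full $5,575 applies.
Total: $0 + $5,575 = $5,575.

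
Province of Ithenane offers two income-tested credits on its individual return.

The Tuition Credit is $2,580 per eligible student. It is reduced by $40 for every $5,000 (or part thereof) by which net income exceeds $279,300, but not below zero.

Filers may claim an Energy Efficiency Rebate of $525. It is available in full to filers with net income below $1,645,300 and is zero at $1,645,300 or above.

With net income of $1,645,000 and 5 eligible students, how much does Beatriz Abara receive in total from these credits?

$2,465

Tuition Credit: base = 5 × $2,580 = $12,900. income exceeds $279,300 by $1,365,700, which is 274 full-or-partial $5,000 increments; reduction = 274 × $40 = $10,960, leaving $1,940.
Energy Efficiency Rebate: $1,645,000 is below the $1,645,300 cutoff, so the full $525 applies.
Total: $1,940 + $525 = $2,465.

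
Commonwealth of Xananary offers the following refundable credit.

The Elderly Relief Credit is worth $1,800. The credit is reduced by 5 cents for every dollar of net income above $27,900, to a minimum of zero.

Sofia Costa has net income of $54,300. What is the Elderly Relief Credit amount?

$480

Elderly Relief Credit: 5% of the $26,400 excess over $27,900 is $1,320; credit = $1,800 − $1,320 = $480.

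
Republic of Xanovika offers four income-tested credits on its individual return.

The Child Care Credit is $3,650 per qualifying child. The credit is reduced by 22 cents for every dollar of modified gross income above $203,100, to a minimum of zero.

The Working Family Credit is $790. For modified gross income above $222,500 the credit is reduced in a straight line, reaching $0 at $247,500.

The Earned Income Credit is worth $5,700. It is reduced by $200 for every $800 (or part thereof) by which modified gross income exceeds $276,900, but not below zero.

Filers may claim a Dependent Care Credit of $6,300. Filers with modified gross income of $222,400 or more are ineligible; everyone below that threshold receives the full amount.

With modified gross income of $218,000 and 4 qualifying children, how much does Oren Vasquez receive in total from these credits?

$24,112

Child Care Credit: base = 4 × $3,650 = $14,600. 22% of the $14,900 excess over $203,100 is $3,278; credit = $14,600 − $3,278 = $11,322.
Working Family Credit: $218,000 is at or below the $222,500 threshold, so the full $790 applies.
Earned Income Credit: $218,000 is at or below the $276,900 threshold, so the full $5,700 applies.
Dependent Care Credit: $218,000 is below the $222,400 cutoff, so the full $6,300 applies.
Total: $11,322 + $790 + $5,700 + $6,300 = $24,112.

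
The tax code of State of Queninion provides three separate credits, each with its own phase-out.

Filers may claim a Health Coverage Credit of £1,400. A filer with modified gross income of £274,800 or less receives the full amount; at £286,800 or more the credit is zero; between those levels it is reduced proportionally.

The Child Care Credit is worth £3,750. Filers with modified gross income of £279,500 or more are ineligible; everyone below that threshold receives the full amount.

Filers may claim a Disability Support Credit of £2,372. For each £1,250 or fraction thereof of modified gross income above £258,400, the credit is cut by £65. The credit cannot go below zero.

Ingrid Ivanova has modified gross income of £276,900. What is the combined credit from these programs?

£6,302

Health Coverage Credit: £276,900 is £2,100 into a £12,000 phase-out range, leaving 9,900/12,000 of the credit: £1,400 × 9,900/12,000 = £1,155.
Child Care Credit: £276,900 is below the £279,500 cutoff, so the full £3,750 applies.
Disability Support Credit: income exceeds £258,400 by £18,500, which is 15 full-or-partial £1,250 increments; reduction = 15 × £65 = £975, leaving £1,397.
Total: £1,155 + £3,750 + £1,397 = £6,302.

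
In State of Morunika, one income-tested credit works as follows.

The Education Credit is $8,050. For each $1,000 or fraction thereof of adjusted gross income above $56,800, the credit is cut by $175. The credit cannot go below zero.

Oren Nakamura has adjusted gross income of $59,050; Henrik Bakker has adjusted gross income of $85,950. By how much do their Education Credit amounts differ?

$4,725

Oren ($59,050): Education Credit: income exceeds $56,800 by $2,250, which is 3 full-or-partial $1,000 increments; reduction = 3 × $175 = $525, leaving $7,525.
Henrik ($85,950): Education Credit: income exceeds $56,800 by $29,150, which is 30 full-or-partial $1,000 increments; reduction = 30 × $175 = $5,250, leaving $2,800.
Difference: |$7,525 − $2,800| = $4,725.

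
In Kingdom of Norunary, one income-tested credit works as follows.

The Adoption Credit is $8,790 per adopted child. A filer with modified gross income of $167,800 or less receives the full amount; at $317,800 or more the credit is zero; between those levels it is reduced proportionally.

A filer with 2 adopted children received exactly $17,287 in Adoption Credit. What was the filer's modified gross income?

$170,300

Full credit = 2 × $8,790 = $17,580.
$17,287 is 17,287/17,580 of the full $17,580, so 293/17,580 of the $150,000 range has been used: income = $167,800 + $150,000 × 293/17,580 = $170,300.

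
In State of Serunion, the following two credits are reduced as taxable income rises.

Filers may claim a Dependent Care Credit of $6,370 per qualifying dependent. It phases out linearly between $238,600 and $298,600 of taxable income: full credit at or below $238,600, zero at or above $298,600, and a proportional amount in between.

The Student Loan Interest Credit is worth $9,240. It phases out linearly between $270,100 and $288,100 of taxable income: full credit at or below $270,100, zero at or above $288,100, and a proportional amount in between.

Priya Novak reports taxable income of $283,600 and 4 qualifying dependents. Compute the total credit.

$8,680

Dependent Care Credit: base = 4 × $6,370 = $25,480. $283,600 is $45,000 into a $60,000 phase-out range, leaving 15,000/60,000 of the credit: $25,480 × 15,000/60,000 = $6,370.
Student Loan Interest Credit: $283,600 is $13,500 into a $18,000 phase-out range, leaving 4,500/18,000 of the credit: $9,240 × 4,500/18,000 = $2,310.
Total: $6,370 + $2,310 = $8,680.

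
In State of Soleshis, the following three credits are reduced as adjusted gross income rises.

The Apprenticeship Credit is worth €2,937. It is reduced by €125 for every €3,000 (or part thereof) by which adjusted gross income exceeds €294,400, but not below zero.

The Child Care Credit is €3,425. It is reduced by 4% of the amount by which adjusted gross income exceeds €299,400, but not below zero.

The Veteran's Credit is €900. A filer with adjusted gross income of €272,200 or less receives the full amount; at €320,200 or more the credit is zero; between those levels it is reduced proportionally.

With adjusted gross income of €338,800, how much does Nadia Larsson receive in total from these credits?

€2,911

Apprenticeship Credit: income exceeds €294,400 by €44,400, which is 15 full-or-partial €3,000 increments; reduction = 15 × €125 = €1,875, leaving €1,062.
Child Care Credit: 4% of the €39,400 excess over €299,400 is €1,576; credit = €3,425 − €1,576 = €1,849.
Veteran's Credit: €338,800 is at or above €320,200, so the credit is €0.
Total: €1,062 + €1,849 + €0 = €2,911.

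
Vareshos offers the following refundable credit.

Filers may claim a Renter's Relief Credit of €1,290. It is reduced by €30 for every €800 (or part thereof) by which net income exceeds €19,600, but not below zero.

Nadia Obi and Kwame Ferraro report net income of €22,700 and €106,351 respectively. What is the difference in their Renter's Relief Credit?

€1,170

Nadia (€22,700): Renter's Relief Credit: income exceeds €19,600 by €3,100, which is 4 full-or-partial €800 increments; reduction = 4 × €30 = €120, leaving €1,170.
Kwame (€106,351): Renter's Relief Credit: income exceeds €19,600 by €86,751 → 109 increments × €30 = €3,270 ≥ base, so the credit is €0.
Difference: |€1,170 − €0| = €1,170.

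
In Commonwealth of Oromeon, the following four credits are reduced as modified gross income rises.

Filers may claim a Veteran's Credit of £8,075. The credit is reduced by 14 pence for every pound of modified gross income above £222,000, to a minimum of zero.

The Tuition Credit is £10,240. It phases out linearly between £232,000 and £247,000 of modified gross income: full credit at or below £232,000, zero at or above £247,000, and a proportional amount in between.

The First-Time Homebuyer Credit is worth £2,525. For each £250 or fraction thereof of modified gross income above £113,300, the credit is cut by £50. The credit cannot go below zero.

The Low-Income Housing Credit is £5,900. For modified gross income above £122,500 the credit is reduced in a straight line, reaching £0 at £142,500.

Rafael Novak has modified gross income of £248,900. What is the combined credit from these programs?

£4,309

Veteran's Credit: 14% of the £26,900 excess over £222,000 is £3,766; credit = £8,075 − £3,766 = £4,309.
Tuition Credit: £248,900 is at or above £247,000, so the credit is £0.
First-Time Homebuyer Credit: income exceeds £113,300 by £135,600 → 543 increments × £50 = £27,150 ≥ base, so the credit is £0.
Low-Income Housing Credit: £248,900 is at or above £142,500, so the credit is £0.
Total: £4,309 + £0 + £0 + £0 = £4,309.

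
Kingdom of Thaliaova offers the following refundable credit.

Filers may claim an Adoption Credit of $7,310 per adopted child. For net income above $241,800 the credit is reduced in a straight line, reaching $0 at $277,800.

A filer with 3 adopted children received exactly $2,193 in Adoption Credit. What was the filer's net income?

Full credit = 3 × $7,310 = $21,930.
$2,193 is 2,193/21,930 of the full $21,930, so 19,737/21,930 of the $36,000 range has been used: income = $241,800 + $36,000 × 19,737/21,930 = $274,200.

$274,200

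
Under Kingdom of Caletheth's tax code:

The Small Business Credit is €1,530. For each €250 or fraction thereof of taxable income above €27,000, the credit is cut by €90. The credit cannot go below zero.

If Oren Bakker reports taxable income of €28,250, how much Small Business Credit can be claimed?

€1,080

Small Business Credit: income exceeds €27,000 by €1,250, which is 5 full-or-partial €250 increments; reduction = 5 × €90 = €450, leaving €1,080.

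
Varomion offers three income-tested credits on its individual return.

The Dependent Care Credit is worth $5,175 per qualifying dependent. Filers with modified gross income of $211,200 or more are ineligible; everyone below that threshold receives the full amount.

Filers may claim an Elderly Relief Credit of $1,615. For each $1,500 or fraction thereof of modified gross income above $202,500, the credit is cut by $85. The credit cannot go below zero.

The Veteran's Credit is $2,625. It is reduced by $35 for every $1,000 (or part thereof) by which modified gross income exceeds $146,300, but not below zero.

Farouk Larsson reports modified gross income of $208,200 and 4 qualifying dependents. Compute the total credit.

$22,430

Dependent Care Credit: base = 4 × $5,175 = $20,700. $208,200 is below the $211,200 cutoff, so the full $20,700 applies.
Elderly Relief Credit: income exceeds $202,500 by $5,700, which is 4 full-or-partial $1,500 increments; reduction = 4 × $85 = $340, leaving $1,275.
Veteran's Credit: income exceeds $146,300 by $61,900, which is 62 full-or-partial $1,000 increments; reduction = 62 × $35 = $2,170, leaving $455.
Total: $20,700 + $1,275 + $455 = $22,430.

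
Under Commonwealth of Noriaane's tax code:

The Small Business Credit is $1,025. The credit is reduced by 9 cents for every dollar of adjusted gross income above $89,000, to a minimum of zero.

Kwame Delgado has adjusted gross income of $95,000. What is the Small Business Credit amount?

Small Business Credit: 9% of the $6,000 excess over $89,000 is $540; credit = $1,025 − $540 = $485.

$485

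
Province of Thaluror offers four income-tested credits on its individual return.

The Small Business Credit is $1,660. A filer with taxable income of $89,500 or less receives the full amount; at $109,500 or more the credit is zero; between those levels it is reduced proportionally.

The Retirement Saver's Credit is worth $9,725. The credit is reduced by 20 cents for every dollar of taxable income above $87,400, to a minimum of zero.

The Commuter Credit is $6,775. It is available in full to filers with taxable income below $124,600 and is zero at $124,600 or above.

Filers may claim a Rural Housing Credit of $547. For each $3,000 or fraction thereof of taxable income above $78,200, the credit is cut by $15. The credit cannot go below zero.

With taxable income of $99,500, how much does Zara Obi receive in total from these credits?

$15,337

Small Business Credit: $99,500 is $10,000 into a $20,000 phase-out range, leaving 10,000/20,000 of the credit: $1,660 × 10,000/20,000 = $830.
Retirement Saver's Credit: 20% of the $12,100 excess over $87,400 is $2,420; credit = $9,725 − $2,420 = $7,305.
Commuter Credit: $99,500 is below the $124,600 cutoff, so the full $6,775 applies.
Rural Housing Credit: income exceeds $78,200 by $21,300, which is 8 full-or-partial $3,000 increments; reduction = 8 × $15 = $120, leaving $427.
Total: $830 + $7,305 + $6,775 + $427 = $15,337.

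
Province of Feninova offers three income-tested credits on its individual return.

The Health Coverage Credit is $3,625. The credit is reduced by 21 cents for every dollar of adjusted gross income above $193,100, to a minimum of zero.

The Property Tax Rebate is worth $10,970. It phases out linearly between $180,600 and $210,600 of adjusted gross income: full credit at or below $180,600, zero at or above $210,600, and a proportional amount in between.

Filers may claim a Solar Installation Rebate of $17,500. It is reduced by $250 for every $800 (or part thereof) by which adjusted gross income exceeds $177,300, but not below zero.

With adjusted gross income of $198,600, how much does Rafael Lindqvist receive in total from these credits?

$17,608

Health Coverage Credit: 21% of the $5,500 excess over $193,100 is $1,155; credit = $3,625 − $1,155 = $2,470.
Property Tax Rebate: $198,600 is $18,000 into a $30,000 phase-out range, leaving 12,000/30,000 of the credit: $10,970 × 12,000/30,000 = $4,388.
Solar Installation Rebate: income exceeds $177,300 by $21,300, which is 27 full-or-partial $800 increments; reduction = 27 × $250 = $6,750, leaving $10,750.
Total: $2,470 + $4,388 + $10,750 = $17,608.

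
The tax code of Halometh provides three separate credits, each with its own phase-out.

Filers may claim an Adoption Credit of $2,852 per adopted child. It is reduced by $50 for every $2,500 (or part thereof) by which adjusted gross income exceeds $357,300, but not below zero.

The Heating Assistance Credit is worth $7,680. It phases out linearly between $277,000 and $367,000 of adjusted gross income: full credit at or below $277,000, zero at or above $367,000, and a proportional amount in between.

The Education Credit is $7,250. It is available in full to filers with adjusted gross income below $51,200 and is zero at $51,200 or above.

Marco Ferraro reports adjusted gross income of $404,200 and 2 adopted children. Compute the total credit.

$4,754

Adoption Credit: base = 2 × $2,852 = $5,704. income exceeds $357,300 by $46,900, which is 19 full-or-partial $2,500 increments; reduction = 19 × $50 = $950, leaving $4,754.
Heating Assistance Credit: $404,200 is at or above $367,000, so the credit is $0.
Education Credit: $404,200 meets or exceeds the $51,200 cutoff, so the credit is $0.
Total: $4,754 + $0 + $0 = $4,754.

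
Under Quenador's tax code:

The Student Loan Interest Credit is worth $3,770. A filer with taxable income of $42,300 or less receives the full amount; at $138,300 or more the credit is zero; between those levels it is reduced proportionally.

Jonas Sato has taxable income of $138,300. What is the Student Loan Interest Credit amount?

$0

Student Loan Interest Credit: $138,300 is at or above $138,300, so the credit is $0.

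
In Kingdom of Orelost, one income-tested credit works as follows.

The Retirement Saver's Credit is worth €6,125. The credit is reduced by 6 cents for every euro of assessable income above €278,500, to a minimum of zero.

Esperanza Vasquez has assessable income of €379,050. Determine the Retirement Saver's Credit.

Retirement Saver's Credit: 6% of the €100,550 excess over €278,500 is €6,033; credit = €6,125 − €6,033 = €92.

€92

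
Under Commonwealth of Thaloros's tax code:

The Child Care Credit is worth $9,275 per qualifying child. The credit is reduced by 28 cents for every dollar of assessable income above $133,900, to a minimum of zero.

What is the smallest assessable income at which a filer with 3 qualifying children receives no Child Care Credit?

$233,275

Full credit = 3 × $9,275 = $27,825.
The credit falls by 28% of each dollar above $133,900, so it reaches zero when the excess is $27,825 / 28% = $99,375: income = $133,900 + $99,375 = $233,275.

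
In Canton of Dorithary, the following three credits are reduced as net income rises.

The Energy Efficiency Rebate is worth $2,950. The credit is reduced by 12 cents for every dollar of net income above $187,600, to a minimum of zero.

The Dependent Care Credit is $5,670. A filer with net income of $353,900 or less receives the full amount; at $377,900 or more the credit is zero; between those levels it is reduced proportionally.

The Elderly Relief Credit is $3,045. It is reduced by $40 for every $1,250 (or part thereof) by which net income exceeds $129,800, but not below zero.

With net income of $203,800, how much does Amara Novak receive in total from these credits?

$7,321

Energy Efficiency Rebate: 12% of the $16,200 excess over $187,600 is $1,944; credit = $2,950 − $1,944 = $1,006.
Dependent Care Credit: $203,800 is at or below the $353,900 threshold, so the full $5,670 applies.
Elderly Relief Credit: income exceeds $129,800 by $74,000, which is 60 full-or-partial $1,250 increments; reduction = 60 × $40 = $2,400, leaving $645.
Total: $1,006 + $5,670 + $645 = $7,321.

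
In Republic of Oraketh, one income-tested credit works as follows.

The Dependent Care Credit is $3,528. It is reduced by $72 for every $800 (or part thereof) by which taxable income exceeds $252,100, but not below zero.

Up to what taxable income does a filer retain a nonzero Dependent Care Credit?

$290,500

After 48 increments the reduction is 48 × $72 = $3,456, leaving $72; one more increment wipes it out. Increment 48 ends at excess 48 × $800 = $38,400, so the highest qualifying income is $252,100 + $38,400 = $290,500.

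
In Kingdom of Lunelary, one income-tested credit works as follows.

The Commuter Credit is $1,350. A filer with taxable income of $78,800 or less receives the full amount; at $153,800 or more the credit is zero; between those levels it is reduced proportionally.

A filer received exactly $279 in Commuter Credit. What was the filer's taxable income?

$279 is 279/1,350 of the full $1,350, so 1,071/1,350 of the $75,000 range has been used: income = $78,800 + $75,000 × 1,071/1,350 = $138,300.

$138,300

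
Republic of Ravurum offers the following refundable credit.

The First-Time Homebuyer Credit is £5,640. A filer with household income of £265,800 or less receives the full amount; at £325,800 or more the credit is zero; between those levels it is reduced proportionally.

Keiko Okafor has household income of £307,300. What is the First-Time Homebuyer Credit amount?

£1,739

First-Time Homebuyer Credit: £307,300 is £41,500 into a £60,000 phase-out range, leaving 18,500/60,000 of the credit: £5,640 × 18,500/60,000 = £1,739.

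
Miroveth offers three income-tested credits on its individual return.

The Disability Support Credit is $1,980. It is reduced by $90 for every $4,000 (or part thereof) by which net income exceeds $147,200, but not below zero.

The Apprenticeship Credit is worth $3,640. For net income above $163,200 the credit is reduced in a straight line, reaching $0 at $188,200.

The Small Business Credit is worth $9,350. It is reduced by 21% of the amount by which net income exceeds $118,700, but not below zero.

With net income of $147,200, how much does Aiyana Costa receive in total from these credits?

$8,985

Disability Support Credit: $147,200 is at or below the $147,200 threshold, so the full $1,980 applies.
Apprenticeship Credit: $147,200 is at or below the $163,200 threshold, so the full $3,640 applies.
Small Business Credit: 21% of the $28,500 excess over $118,700 is $5,985; credit = $9,350 − $5,985 = $3,365.
Total: $1,980 + $3,640 + $3,365 = $8,985.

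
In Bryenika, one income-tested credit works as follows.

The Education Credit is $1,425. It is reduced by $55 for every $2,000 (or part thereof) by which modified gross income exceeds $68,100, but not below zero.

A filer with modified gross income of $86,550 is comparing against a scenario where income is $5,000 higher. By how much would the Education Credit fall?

$110

At $86,550 — income exceeds $68,100 by $18,450, which is 10 full-or-partial $2,000 increments; reduction = 10 × $55 = $550, leaving $875.
At $91,550 — income exceeds $68,100 by $23,450, which is 12 full-or-partial $2,000 increments; reduction = 12 × $55 = $660, leaving $765.
Lost: $875 − $765 = $110.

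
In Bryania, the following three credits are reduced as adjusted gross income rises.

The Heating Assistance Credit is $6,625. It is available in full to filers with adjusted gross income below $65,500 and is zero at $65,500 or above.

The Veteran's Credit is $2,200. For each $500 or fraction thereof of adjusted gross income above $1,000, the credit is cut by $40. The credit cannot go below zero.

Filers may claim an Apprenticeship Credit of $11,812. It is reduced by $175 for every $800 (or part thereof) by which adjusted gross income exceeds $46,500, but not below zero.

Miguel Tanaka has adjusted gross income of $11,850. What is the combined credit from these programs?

$19,757

Heating Assistance Credit: $11,850 is below the $65,500 cutoff, so the full $6,625 applies.
Veteran's Credit: income exceeds $1,000 by $10,850, which is 22 full-or-partial $500 increments; reduction = 22 × $40 = $880, leaving $1,320.
Apprenticeship Credit: $11,850 is at or below the $46,500 threshold, so the full $11,812 applies.
Total: $6,625 + $1,320 + $11,812 = $19,757.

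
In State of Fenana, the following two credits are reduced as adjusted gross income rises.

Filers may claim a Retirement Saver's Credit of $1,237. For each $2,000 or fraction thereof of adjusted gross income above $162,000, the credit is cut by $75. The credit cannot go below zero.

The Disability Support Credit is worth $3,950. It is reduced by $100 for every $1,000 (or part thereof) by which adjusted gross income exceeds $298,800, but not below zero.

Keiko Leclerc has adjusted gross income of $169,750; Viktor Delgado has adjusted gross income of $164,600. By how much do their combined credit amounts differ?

Keiko ($169,750): Retirement Saver's Credit: income exceeds $162,000 by $7,750, which is 4 full-or-partial $2,000 increments; reduction = 4 × $75 = $300, leaving $937. Disability Support Credit: $169,750 is at or below the $298,800 threshold, so the full $3,950 applies. total $937 + $3,950 = $4,887
Viktor ($164,600): Retirement Saver's Credit: income exceeds $162,000 by $2,600, which is 2 full-or-partial $2,000 increments; reduction = 2 × $75 = $150, leaving $1,087. Disability Support Credit: $164,600 is at or below the $298,800 threshold, so the full $3,950 applies. total $1,087 + $3,950 = $5,037
Difference: |$4,887 − $5,037| = $150.

$150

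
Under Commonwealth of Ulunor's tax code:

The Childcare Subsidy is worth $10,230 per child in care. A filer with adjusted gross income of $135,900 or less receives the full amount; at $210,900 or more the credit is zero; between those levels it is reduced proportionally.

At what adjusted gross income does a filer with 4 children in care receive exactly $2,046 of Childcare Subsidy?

$207,150

Full credit = 4 × $10,230 = $40,920.
$2,046 is 2,046/40,920 of the full $40,920, so 38,874/40,920 of the $75,000 range has been used: income = $135,900 + $75,000 × 38,874/40,920 = $207,150.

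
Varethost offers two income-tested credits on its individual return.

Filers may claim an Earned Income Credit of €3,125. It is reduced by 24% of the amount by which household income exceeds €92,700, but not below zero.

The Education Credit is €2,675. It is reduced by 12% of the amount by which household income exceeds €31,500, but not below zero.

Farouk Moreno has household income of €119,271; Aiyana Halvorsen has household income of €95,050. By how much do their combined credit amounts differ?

Farouk (€119,271): Earned Income Credit: 24% of the €26,571 excess over €92,700 is €6,377.04 ≥ base, so the credit is €0. Education Credit: 12% of the €87,771 excess over €31,500 is €10,532.52 ≥ base, so the credit is €0. total €0 + €0 = €0
Aiyana (€95,050): Earned Income Credit: 24% of the €2,350 excess over €92,700 is €564; credit = €3,125 − €564 = €2,561. Education Credit: 12% of the €63,550 excess over €31,500 is €7,626 ≥ base, so the credit is €0. total €2,561 + €0 = €2,561
Difference: |€0 − €2,561| = €2,561.

€2,561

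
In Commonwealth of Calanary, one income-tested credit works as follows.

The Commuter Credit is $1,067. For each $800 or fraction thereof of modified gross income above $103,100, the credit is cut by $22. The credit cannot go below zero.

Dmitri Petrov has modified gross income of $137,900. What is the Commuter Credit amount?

$99

Commuter Credit: income exceeds $103,100 by $34,800, which is 44 full-or-partial $800 increments; reduction = 44 × $22 = $968, leaving $99.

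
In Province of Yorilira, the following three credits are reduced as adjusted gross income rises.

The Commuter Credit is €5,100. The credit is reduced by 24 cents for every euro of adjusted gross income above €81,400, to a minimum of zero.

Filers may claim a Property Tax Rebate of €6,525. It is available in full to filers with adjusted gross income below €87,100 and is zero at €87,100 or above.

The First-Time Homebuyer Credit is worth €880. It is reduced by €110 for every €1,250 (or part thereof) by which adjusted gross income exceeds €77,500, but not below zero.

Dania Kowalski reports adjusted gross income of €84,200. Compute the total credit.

Commuter Credit: 24% of the €2,800 excess over €81,400 is €672; credit = €5,100 − €672 = €4,428.
Property Tax Rebate: €84,200 is below the €87,100 cutoff, so the full €6,525 applies.
First-Time Homebuyer Credit: income exceeds €77,500 by €6,700, which is 6 full-or-partial €1,250 increments; reduction = 6 × €110 = €660, leaving €220.
Total: €4,428 + €6,525 + €220 = €11,173.

€11,173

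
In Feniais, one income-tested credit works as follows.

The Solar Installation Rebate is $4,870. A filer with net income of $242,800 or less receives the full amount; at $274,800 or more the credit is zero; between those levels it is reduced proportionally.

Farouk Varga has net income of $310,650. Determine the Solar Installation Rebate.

Solar Installation Rebate: $310,650 is at or above $274,800, so the credit is $0.

$0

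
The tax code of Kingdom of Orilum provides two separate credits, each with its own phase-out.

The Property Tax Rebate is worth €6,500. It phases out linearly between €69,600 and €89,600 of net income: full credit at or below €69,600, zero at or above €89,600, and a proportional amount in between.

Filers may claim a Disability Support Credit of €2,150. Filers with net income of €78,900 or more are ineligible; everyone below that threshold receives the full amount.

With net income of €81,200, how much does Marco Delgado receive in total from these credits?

Property Tax Rebate: €81,200 is €11,600 into a €20,000 phase-out range, leaving 8,400/20,000 of the credit: €6,500 × 8,400/20,000 = €2,730.
Disability Support Credit: €81,200 meets or exceeds the €78,900 cutoff, so the credit is €0.
Total: €2,730 + €0 = €2,730.

€2,730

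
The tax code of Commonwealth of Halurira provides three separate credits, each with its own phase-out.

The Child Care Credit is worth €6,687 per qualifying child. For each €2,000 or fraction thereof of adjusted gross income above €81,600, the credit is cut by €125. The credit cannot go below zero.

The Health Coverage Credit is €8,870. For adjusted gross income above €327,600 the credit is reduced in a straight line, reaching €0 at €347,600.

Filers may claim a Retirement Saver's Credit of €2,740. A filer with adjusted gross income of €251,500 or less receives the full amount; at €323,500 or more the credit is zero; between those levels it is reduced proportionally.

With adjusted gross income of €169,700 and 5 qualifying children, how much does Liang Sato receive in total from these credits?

Child Care Credit: base = 5 × €6,687 = €33,435. income exceeds €81,600 by €88,100, which is 45 full-or-partial €2,000 increments; reduction = 45 × €125 = €5,625, leaving €27,810.
Health Coverage Credit: €169,700 is at or below the €327,600 threshold, so the full €8,870 applies.
Retirement Saver's Credit: €169,700 is at or below the €251,500 threshold, so the full €2,740 applies.
Total: €27,810 + €8,870 + €2,740 = €39,420.

€39,420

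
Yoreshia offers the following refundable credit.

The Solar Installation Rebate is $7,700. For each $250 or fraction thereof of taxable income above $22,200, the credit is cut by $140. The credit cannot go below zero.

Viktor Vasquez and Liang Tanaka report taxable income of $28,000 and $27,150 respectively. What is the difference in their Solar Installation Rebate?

$560

Viktor ($28,000): Solar Installation Rebate: income exceeds $22,200 by $5,800, which is 24 full-or-partial $250 increments; reduction = 24 × $140 = $3,360, leaving $4,340.
Liang ($27,150): Solar Installation Rebate: income exceeds $22,200 by $4,950, which is 20 full-or-partial $250 increments; reduction = 20 × $140 = $2,800, leaving $4,900.
Difference: |$4,340 − $4,900| = $560.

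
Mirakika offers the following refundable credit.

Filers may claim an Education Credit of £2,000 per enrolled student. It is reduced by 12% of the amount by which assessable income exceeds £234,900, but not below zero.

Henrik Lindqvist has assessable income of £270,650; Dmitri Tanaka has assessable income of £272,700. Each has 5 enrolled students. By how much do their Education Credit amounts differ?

£246

Henrik (£270,650): Education Credit: base = 5 × £2,000 = £10,000. 12% of the £35,750 excess over £234,900 is £4,290; credit = £10,000 − £4,290 = £5,710.
Dmitri (£272,700): Education Credit: base = 5 × £2,000 = £10,000. 12% of the £37,800 excess over £234,900 is £4,536; credit = £10,000 − £4,536 = £5,464.
Difference: |£5,710 − £5,464| = £246.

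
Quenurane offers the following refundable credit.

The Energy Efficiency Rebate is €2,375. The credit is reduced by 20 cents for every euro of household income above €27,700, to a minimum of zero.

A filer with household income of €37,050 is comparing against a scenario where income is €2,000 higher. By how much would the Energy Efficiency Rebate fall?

€400

At €37,050 — 20% of the €9,350 excess over €27,700 is €1,870; credit = €2,375 − €1,870 = €505.
At €39,050 — 20% of the €11,350 excess over €27,700 is €2,270; credit = €2,375 − €2,270 = €105.
Lost: €505 − €105 = €400.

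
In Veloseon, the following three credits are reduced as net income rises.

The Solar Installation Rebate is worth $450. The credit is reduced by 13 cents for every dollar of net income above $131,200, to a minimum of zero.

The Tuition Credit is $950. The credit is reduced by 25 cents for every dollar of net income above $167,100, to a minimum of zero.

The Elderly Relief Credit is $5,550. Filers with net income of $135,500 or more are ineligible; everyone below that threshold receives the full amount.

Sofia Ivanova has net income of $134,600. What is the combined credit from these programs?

Solar Installation Rebate: 13% of the $3,400 excess over $131,200 is $442; credit = $450 − $442 = $8.
Tuition Credit: $134,600 is at or below the $167,100 threshold, so the full $950 applies.
Elderly Relief Credit: $134,600 is below the $135,500 cutoff, so the full $5,550 applies.
Total: $8 + $950 + $5,550 = $6,508.

$6,508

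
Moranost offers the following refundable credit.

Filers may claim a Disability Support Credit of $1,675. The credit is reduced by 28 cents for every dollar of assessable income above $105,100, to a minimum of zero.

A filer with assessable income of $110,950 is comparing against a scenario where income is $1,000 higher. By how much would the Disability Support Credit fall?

At $110,950 — 28% of the $5,850 excess over $105,100 is $1,638; credit = $1,675 − $1,638 = $37.
At $111,950 — 28% of the $6,850 excess over $105,100 is $1,918 ≥ base, so the credit is $0.
Lost: $37 − $0 = $37.

$37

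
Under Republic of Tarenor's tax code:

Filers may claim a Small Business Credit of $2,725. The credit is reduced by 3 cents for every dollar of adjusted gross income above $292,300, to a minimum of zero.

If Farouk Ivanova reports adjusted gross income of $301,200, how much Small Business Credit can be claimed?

$2,458

Small Business Credit: 3% of the $8,900 excess over $292,300 is $267; credit = $2,725 − $267 = $2,458.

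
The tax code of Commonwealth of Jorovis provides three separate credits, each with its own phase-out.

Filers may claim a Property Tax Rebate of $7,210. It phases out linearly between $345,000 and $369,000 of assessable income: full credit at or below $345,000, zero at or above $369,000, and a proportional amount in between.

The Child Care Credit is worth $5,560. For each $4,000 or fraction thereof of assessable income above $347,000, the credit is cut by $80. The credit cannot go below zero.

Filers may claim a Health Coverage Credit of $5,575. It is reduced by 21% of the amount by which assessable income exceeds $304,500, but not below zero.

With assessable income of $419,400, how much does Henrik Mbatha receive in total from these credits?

Property Tax Rebate: $419,400 is at or above $369,000, so the credit is $0.
Child Care Credit: income exceeds $347,000 by $72,400, which is 19 full-or-partial $4,000 increments; reduction = 19 × $80 = $1,520, leaving $4,040.
Health Coverage Credit: 21% of the $114,900 excess over $304,500 is $24,129 ≥ base, so the credit is $0.
Total: $0 + $4,040 + $0 = $4,040.

$4,040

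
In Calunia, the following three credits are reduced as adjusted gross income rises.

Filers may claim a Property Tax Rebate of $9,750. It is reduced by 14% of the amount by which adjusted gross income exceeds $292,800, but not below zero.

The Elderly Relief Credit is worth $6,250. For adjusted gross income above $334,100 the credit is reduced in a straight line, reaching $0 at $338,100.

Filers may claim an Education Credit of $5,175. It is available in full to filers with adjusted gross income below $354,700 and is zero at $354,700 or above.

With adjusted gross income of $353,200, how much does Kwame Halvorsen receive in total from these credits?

$6,469

Property Tax Rebate: 14% of the $60,400 excess over $292,800 is $8,456; credit = $9,750 − $8,456 = $1,294.
Elderly Relief Credit: $353,200 is at or above $338,100, so the credit is $0.
Education Credit: $353,200 is below the $354,700 cutoff, so the full $5,175 applies.
Total: $1,294 + $0 + $5,175 = $6,469.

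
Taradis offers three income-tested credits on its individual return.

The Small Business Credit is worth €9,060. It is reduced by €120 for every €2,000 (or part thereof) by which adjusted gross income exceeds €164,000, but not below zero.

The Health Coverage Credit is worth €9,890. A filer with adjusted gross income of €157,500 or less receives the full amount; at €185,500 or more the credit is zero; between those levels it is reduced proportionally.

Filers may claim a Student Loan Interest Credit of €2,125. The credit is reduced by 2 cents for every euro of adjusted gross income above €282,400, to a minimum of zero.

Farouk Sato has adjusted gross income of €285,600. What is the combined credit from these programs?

€3,801

Small Business Credit: income exceeds €164,000 by €121,600, which is 61 full-or-partial €2,000 increments; reduction = 61 × €120 = €7,320, leaving €1,740.
Health Coverage Credit: €285,600 is at or above €185,500, so the credit is €0.
Student Loan Interest Credit: 2% of the €3,200 excess over €282,400 is €64; credit = €2,125 − €64 = €2,061.
Total: €1,740 + €0 + €2,061 = €3,801.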